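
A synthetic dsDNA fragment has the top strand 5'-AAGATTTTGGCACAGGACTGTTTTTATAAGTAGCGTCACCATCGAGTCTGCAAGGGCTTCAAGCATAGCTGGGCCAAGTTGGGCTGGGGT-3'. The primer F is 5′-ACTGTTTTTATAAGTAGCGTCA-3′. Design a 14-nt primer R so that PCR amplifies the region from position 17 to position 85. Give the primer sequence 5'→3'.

5'-AGCCCAACTTGGCC-3'

The product's 3' end on the top strand is position 85.
The reverse primer anneals to the top strand over positions 72–85, i.e. to GGCCAAGTTGGGCT.
Its sequence written 5'→3' is the reverse complement: AGCCCAACTTGGCC.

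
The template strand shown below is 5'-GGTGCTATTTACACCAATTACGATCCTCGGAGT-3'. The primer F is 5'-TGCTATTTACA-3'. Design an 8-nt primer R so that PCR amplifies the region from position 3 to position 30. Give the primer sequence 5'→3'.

5'-CCGAGGAT-3'

The product's 3' end on the top strand is position 30.
The reverse primer anneals to the top strand over positions 23–30, i.e. to ATCCTCGG.
Its sequence written 5'→3' is the reverse complement: CCGAGGAT.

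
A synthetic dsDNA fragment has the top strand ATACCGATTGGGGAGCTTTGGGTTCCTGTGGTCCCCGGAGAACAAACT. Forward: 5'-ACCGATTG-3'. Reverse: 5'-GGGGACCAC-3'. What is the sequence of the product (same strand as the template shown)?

Scanning the template, ACCGATTG occurs at positions 3–10; this primer anneals to the bottom strand there with its 3' end pointing downstream.
Taking the reverse complement of GGGGACCAC gives GTGGTCCCC, found at positions 28–36 on the template; the primer anneals here to the top strand with its 3' end pointing upstream.
The product is the template from position 3 through 36 (34 bp).

5'-ACCGATTGGGGAGCTTTGGGTTCCTGTGGTCCCC-3'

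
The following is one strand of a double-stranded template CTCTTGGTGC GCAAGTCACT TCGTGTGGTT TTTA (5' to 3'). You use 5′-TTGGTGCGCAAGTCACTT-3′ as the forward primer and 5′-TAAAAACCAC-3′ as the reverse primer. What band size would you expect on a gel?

31 bp

Scanning the template, TTGGTGCGCAAGTCACTT occurs at positions 4–21; this primer anneals to the bottom strand there with its 3' end pointing downstream.
Reverse complement of the reverse primer: GTGGTTTTTA. This occurs on the top strand at positions 25–34.
The product runs from position 4 to position 34, so its length is 34 − 4 + 1 = 31 bp.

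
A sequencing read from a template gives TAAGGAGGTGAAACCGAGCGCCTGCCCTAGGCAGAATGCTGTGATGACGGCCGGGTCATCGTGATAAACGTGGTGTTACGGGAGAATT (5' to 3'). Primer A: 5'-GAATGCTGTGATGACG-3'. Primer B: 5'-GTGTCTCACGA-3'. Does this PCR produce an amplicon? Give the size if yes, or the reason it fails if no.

Primer B (GTGTCTCACGA) does not match the top strand, and its reverse complement TCGTGAGACAC does not match either.
With no annealing site for primer B, no amplification occurs.

No product — primer B has no binding site in the template.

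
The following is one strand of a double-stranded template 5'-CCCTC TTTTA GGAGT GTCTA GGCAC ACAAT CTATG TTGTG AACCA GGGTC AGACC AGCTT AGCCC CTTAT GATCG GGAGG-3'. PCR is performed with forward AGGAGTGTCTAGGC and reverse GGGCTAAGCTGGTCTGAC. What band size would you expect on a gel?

Forward primer AGGAGTGTCTAGGC is found on the top strand at positions 10–23.
Taking the reverse complement of GGGCTAAGCTGGTCTGAC gives GTCAGACCAGCTTAGCCC, found at positions 48–65 on the template; the primer anneals here to the top strand with its 3' end pointing upstream.
The product runs from position 10 to position 65, so its length is 65 − 10 + 1 = 56 bp.

56 bp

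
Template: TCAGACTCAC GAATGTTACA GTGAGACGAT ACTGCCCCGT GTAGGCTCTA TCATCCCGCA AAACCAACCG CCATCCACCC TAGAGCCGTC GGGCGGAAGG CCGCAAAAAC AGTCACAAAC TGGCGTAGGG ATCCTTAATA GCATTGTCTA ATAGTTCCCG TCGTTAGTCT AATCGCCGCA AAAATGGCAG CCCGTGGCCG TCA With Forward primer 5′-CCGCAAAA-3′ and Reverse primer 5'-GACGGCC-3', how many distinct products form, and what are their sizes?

Three products: 147 bp, 102 bp, 27 bp

The forward primer CCGCAAAA matches the top strand at positions 56–63, 101–108, 176–183.
The reverse primer's reverse complement is GGCCGTC, matching at positions 196–202.
Each forward site pairs with the reverse site to give a product ending at position 202: sizes 147, 102, 27 bp.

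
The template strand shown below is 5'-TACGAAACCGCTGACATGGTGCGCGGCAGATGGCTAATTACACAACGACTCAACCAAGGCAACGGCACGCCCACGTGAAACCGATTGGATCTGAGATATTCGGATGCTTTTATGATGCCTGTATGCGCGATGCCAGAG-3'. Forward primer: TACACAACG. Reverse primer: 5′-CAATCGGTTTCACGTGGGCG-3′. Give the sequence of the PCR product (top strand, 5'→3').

5'-TACACAACGACTCAACCAAGGCAACGGCACGCCCACGTGAAACCGATTG-3'

Forward primer TACACAACG is found on the top strand at positions 39–47.
The reverse primer's reverse complement is CGCCCACGTGAAACCGATTG, which matches the template at positions 68–87.
The product is the template from position 39 through 87 (49 bp).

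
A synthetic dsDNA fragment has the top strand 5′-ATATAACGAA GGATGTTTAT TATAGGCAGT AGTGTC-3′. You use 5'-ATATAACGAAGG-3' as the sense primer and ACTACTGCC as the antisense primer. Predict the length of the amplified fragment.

33 bp

Forward primer ATATAACGAAGG is found on the top strand at positions 1–12.
Reverse complement of the reverse primer: GGCAGTAGT. This occurs on the top strand at positions 25–33.
Product length = (reverse-primer end) − (forward-primer start) + 1 = 33 − 1 + 1 = 33 bp.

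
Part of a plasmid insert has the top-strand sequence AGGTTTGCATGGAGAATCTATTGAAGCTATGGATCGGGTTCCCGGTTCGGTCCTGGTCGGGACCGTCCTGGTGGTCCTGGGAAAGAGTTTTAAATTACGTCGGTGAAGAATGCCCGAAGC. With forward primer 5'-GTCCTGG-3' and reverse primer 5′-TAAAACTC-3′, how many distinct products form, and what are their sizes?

The forward primer GTCCTGG matches the top strand at positions 50–56, 65–71, 74–80.
The reverse primer's reverse complement is GAGTTTTA, matching at positions 85–92.
Each forward site pairs with the reverse site to give a product ending at position 92: sizes 43, 28, 19 bp.

Three products: 43 bp, 28 bp, 19 bp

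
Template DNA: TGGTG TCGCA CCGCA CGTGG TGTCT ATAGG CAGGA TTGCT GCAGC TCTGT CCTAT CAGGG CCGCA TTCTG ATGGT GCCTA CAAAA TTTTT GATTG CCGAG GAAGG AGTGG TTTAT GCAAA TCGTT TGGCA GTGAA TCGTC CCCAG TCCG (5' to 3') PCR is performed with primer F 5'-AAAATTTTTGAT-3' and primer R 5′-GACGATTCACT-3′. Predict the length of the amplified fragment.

Scanning the template, AAAATTTTTGAT occurs at positions 82–93; this primer anneals to the bottom strand there with its 3' end pointing downstream.
Taking the reverse complement of GACGATTCACT gives AGTGAATCGTC, found at positions 130–140 on the template; the primer anneals here to the top strand with its 3' end pointing upstream.
Product length = (reverse-primer end) − (forward-primer start) + 1 = 140 − 82 + 1 = 59 bp.

59 bp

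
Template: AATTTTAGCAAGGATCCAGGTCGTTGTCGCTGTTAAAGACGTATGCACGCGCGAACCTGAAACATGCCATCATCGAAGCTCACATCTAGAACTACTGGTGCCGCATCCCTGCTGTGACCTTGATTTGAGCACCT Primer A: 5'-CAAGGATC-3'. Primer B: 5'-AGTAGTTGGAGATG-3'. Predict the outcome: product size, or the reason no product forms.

No product — primer B has no binding site in the template.

Primer B (AGTAGTTGGAGATG) does not match the top strand, and its reverse complement CATCTCCAACTACT does not match either.
With no annealing site for primer B, no amplification occurs.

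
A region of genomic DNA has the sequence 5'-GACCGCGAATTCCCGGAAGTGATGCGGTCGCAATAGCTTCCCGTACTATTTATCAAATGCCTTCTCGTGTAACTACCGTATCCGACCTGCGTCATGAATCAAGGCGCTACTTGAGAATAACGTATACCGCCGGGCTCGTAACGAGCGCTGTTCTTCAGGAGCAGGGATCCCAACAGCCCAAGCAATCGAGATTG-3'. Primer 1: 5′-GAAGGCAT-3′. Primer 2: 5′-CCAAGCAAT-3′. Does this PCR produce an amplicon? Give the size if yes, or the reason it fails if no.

Primer 1 (GAAGGCAT) has reverse complement ATGCCTTC, which matches the top strand at positions 57–64; primer 1 anneals to the top strand there with its 3' end pointing upstream toward position 57.
Primer 2 (CCAAGCAAT) matches the top strand directly at positions 178–186; it anneals to the bottom strand with its 3' end pointing downstream toward position 186.
The 3' ends diverge (primer 1 extends toward position 1, primer 2 toward position 194), so the primers never converge on a shared product.

No product — the primers' 3' ends point away from each other.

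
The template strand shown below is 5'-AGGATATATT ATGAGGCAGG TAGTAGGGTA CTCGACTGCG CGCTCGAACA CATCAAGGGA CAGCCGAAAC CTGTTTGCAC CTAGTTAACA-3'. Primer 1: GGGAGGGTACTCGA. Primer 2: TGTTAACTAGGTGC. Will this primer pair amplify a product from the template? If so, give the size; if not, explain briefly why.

No product — primer 1 has no binding site in the template.

Primer 1 (GGGAGGGTACTCGA) does not match the top strand, and its reverse complement TCGAGTACCCTCCC does not match either.
With no annealing site for primer 1, no amplification occurs.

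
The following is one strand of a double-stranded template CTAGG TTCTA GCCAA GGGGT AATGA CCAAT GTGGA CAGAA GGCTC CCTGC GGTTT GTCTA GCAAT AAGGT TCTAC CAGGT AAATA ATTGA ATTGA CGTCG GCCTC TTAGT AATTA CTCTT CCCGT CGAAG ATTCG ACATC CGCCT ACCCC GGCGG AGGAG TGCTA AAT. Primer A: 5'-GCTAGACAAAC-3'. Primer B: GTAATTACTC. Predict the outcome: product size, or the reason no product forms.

No product — the primers' 3' ends point away from each other.

Primer A (GCTAGACAAAC) has reverse complement GTTTGTCTAGC, which matches the top strand at positions 52–62; primer A anneals to the top strand there with its 3' end pointing upstream toward position 52.
Primer B (GTAATTACTC) matches the top strand directly at positions 109–118; it anneals to the bottom strand with its 3' end pointing downstream toward position 118.
The 3' ends diverge (primer A extends toward position 1, primer B toward position 168), so the primers never converge on a shared product.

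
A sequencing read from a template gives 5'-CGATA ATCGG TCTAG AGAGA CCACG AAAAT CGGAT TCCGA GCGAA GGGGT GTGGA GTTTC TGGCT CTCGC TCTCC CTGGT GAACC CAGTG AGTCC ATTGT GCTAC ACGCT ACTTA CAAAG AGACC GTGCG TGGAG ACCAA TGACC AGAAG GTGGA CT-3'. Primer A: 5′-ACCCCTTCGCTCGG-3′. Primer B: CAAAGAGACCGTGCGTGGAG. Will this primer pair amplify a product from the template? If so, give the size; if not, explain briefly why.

No product — the primers' 3' ends point away from each other.

Primer A (ACCCCTTCGCTCGG) has reverse complement CCGAGCGAAGGGGT, which matches the top strand at positions 37–50; primer A anneals to the top strand there with its 3' end pointing upstream toward position 37.
Primer B (CAAAGAGACCGTGCGTGGAG) matches the top strand directly at positions 116–135; it anneals to the bottom strand with its 3' end pointing downstream toward position 135.
The 3' ends diverge (primer A extends toward position 1, primer B toward position 157), so the primers never converge on a shared product.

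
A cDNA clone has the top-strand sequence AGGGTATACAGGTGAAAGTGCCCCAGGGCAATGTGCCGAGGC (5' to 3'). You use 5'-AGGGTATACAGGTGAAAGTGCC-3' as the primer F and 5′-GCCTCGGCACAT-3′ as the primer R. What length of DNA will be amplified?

The forward primer matches the template at positions 1–22.
Reverse complement of the reverse primer: ATGTGCCGAGGC. This occurs on the top strand at positions 31–42.
The product runs from position 1 to position 42, so its length is 42 − 1 + 1 = 42 bp.

42 bp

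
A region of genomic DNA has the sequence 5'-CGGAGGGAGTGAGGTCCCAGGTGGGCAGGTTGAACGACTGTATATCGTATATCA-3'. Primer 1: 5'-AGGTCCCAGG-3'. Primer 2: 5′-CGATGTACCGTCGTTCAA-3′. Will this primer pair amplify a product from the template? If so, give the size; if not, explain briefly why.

No product — primer 2 has no binding site in the template.

Primer 2 (CGATGTACCGTCGTTCAA) does not match the top strand, and its reverse complement TTGAACGACGGTACATCG does not match either.
With no annealing site for primer 2, no amplification occurs.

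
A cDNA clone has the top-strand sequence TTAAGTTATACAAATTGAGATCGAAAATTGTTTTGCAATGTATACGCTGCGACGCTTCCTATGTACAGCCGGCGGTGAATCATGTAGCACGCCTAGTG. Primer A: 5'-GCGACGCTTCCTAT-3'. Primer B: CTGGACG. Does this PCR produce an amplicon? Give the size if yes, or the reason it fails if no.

No product — primer B has no binding site in the template.

Primer B (CTGGACG) does not match the top strand, and its reverse complement CGTCCAG does not match either.
With no annealing site for primer B, no amplification occurs.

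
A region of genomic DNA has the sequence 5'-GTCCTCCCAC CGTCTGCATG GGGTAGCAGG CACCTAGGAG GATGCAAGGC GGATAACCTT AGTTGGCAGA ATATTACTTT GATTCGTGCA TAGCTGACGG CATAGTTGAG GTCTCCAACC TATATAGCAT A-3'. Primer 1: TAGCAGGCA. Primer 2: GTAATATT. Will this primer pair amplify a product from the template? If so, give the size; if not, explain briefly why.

Yes — a 54 bp product.

Primer 1 (TAGCAGGCA) matches the top strand at positions 24–32; it acts as a forward primer.
Primer 2's reverse complement is AATATTAC, matching the top strand at positions 70–77; it acts as a reverse primer.
The 3' ends face each other across positions 24–77, giving a 54 bp product.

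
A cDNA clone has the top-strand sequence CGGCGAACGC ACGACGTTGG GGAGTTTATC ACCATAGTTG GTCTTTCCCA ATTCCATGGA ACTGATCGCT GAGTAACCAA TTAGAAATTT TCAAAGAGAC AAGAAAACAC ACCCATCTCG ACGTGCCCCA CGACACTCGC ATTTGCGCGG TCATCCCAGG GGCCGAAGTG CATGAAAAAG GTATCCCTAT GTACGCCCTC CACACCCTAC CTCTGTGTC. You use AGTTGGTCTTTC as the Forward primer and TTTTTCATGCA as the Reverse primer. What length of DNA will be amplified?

144 bp

Forward primer AGTTGGTCTTTC is found on the top strand at positions 36–47.
The reverse primer's reverse complement is TGCATGAAAAA, which matches the template at positions 169–179.
Product length = (reverse-primer end) − (forward-primer start) + 1 = 179 − 36 + 1 = 144 bp.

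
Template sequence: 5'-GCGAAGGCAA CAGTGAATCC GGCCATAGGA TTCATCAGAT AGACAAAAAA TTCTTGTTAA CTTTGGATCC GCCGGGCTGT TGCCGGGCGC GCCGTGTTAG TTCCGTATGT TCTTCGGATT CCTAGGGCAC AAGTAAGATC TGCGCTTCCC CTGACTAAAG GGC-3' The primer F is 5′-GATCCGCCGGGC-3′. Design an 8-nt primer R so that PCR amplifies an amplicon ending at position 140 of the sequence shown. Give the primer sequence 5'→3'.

5'-GATCTTAC-3'

The forward primer binds at positions 66–77; the product's 3' end on the top strand is position 140.
The reverse primer anneals to the top strand over positions 133–140, i.e. to GTAAGATC.
Its sequence written 5'→3' is the reverse complement: GATCTTAC.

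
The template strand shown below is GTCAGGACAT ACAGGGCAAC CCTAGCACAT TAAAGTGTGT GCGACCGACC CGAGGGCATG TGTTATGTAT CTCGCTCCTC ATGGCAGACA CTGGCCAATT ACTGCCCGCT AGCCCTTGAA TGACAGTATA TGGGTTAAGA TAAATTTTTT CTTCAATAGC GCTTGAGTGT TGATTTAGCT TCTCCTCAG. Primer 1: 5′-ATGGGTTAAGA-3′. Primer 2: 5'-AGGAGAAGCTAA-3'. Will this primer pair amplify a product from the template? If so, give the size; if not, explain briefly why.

Primer 1 (ATGGGTTAAGA) matches the top strand at positions 130–140; it acts as a forward primer.
Primer 2's reverse complement is TTAGCTTCTCCT, matching the top strand at positions 175–186; it acts as a reverse primer.
The 3' ends face each other across positions 130–186, giving a 57 bp product.

Yes — a 57 bp product.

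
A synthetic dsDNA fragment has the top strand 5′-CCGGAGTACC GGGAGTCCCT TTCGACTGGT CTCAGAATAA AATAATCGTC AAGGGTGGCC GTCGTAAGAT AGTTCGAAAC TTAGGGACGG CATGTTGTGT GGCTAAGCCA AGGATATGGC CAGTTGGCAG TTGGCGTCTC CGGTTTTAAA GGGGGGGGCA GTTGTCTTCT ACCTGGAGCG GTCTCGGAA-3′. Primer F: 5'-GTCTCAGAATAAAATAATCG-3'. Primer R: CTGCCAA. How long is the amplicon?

Scanning the template, GTCTCAGAATAAAATAATCG occurs at positions 29–48; this primer anneals to the bottom strand there with its 3' end pointing downstream.
Taking the reverse complement of CTGCCAA gives TTGGCAG, found at positions 124–130 on the template; the primer anneals here to the top strand with its 3' end pointing upstream.
Amplicon spans positions 29–130: 102 bp.

102 bp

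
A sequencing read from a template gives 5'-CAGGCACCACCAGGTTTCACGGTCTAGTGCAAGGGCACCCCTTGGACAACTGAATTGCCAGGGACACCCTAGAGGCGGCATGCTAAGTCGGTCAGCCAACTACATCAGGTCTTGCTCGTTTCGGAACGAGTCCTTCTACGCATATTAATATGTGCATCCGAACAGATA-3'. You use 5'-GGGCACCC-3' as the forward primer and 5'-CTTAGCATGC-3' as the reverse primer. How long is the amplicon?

55 bp

Forward primer GGGCACCC is found on the top strand at positions 33–40.
Reverse complement of the reverse primer: GCATGCTAAG. This occurs on the top strand at positions 78–87.
Amplicon spans positions 33–87: 55 bp.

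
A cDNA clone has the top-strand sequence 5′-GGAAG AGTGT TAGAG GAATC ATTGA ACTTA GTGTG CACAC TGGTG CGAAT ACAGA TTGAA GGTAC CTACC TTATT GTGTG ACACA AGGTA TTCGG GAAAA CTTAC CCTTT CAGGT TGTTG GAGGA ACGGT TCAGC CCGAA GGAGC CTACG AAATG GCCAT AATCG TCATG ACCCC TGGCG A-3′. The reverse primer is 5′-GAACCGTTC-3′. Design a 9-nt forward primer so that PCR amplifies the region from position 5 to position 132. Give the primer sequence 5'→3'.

5'-GAGTGTTAG-3'

The reverse primer's reverse complement GAACGGTTC matches the template at positions 124–132; the product starts at position 5.
The forward primer is identical to the top strand over positions 5–13: GAGTGTTAG.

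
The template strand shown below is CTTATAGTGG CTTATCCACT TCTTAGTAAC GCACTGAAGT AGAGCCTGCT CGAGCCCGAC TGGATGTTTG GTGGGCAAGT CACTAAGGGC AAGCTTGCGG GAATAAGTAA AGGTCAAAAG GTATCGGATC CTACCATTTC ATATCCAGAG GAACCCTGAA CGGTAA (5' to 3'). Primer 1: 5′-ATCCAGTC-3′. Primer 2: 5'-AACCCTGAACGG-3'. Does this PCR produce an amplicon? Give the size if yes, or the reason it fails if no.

No product — the primers' 3' ends point away from each other.

Primer 1 (ATCCAGTC) has reverse complement GACTGGAT, which matches the top strand at positions 58–65; primer 1 anneals to the top strand there with its 3' end pointing upstream toward position 58.
Primer 2 (AACCCTGAACGG) matches the top strand directly at positions 152–163; it anneals to the bottom strand with its 3' end pointing downstream toward position 163.
The 3' ends diverge (primer 1 extends toward position 1, primer 2 toward position 166), so the primers never converge on a shared product.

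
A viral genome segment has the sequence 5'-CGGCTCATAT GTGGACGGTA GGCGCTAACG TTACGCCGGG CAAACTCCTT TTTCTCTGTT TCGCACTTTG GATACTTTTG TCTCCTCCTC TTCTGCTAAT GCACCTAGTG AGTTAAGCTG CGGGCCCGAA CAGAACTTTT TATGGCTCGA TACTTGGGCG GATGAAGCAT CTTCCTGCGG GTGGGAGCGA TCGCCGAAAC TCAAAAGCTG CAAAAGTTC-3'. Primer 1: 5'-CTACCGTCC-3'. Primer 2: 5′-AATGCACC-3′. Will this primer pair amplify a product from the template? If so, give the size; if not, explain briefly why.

No product — the primers' 3' ends point away from each other.

Primer 1 (CTACCGTCC) has reverse complement GGACGGTAG, which matches the top strand at positions 13–21; primer 1 anneals to the top strand there with its 3' end pointing upstream toward position 13.
Primer 2 (AATGCACC) matches the top strand directly at positions 98–105; it anneals to the bottom strand with its 3' end pointing downstream toward position 105.
The 3' ends diverge (primer 1 extends toward position 1, primer 2 toward position 219), so the primers never converge on a shared product.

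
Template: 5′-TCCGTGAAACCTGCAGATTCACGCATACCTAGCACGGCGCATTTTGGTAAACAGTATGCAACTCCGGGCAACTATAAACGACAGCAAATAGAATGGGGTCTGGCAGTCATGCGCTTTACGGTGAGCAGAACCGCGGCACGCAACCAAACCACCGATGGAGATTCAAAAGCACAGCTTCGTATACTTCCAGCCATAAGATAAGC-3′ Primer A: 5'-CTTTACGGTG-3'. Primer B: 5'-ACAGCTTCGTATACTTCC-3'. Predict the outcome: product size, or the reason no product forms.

No product — both primers anneal to the same strand and extend in the same direction.

Primer A (CTTTACGGTG) matches the top strand at positions 114–123 (3' end points downstream).
Primer B (ACAGCTTCGTATACTTCC) also matches the top strand directly, at positions 171–188 — its reverse complement GGAAGTATACGAAGCTGT is not present.
Both primers anneal to the bottom strand with 3' ends pointing the same way, so neither can prime synthesis back toward the other.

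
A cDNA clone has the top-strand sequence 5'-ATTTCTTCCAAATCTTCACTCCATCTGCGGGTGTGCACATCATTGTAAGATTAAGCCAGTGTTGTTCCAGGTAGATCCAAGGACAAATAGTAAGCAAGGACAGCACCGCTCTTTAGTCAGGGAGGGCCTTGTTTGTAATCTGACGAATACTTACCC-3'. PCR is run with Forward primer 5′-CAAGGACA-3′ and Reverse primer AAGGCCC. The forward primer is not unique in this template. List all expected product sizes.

53 bp, 36 bp

The forward primer CAAGGACA matches the top strand at positions 78–85, 95–102.
The reverse primer's reverse complement is GGGCCTT, matching at positions 124–130.
Each forward site pairs with the reverse site to give a product ending at position 130: sizes 53, 36 bp.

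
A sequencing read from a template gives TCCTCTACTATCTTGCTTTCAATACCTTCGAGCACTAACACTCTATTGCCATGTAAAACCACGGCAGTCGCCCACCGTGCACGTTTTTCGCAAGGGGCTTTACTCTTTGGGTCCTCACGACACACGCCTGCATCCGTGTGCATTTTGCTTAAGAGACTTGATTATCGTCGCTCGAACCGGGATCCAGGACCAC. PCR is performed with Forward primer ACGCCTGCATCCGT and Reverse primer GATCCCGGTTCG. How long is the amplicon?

61 bp

Scanning the template, ACGCCTGCATCCGT occurs at positions 124–137; this primer anneals to the bottom strand there with its 3' end pointing downstream.
The reverse primer's reverse complement is CGAACCGGGATC, which matches the template at positions 173–184.
Amplicon spans positions 124–184: 61 bp.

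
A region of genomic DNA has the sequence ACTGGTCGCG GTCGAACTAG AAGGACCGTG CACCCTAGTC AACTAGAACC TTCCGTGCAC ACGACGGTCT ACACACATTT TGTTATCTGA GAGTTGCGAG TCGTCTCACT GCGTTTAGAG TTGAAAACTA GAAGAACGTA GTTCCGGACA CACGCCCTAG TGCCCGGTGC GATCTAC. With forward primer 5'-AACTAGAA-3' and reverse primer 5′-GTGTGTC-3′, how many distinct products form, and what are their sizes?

The forward primer AACTAGAA matches the top strand at positions 15–22, 41–48, 126–133.
The reverse primer's reverse complement is GACACAC, matching at positions 147–153.
Each forward site pairs with the reverse site to give a product ending at position 153: sizes 139, 113, 28 bp.

Three products: 139 bp, 113 bp, 28 bp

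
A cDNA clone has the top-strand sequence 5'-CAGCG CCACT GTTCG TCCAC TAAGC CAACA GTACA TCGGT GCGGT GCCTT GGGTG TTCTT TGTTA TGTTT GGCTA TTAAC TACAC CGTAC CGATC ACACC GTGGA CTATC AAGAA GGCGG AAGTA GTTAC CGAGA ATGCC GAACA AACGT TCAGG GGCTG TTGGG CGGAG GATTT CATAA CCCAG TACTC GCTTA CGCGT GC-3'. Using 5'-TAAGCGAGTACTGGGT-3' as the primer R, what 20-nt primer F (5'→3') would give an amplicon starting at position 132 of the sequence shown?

The reverse primer's reverse complement ACCCAGTACTCGCTTA matches the template at positions 180–195; the product starts at position 132.
The forward primer is identical to the top strand over positions 132–151: GAGAATGCCGAACAAACGTT.

5'-GAGAATGCCGAACAAACGTT-3'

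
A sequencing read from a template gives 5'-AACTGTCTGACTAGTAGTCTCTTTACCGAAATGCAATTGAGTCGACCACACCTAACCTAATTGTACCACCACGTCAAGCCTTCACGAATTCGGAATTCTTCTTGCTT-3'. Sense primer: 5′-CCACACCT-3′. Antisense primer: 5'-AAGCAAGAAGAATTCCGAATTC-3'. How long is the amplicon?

62 bp

Forward primer CCACACCT is found on the top strand at positions 46–53.
Taking the reverse complement of AAGCAAGAAGAATTCCGAATTC gives GAATTCGGAATTCTTCTTGCTT, found at positions 86–107 on the template; the primer anneals here to the top strand with its 3' end pointing upstream.
Amplicon spans positions 46–107: 62 bp.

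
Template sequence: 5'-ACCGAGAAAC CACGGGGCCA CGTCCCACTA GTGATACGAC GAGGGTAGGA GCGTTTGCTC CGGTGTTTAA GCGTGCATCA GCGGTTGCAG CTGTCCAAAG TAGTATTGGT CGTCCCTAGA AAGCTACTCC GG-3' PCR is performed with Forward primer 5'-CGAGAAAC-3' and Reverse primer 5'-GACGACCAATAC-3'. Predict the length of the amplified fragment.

112 bp

Scanning the template, CGAGAAAC occurs at positions 3–10; this primer anneals to the bottom strand there with its 3' end pointing downstream.
The reverse primer's reverse complement is GTATTGGTCGTC, which matches the template at positions 103–114.
Amplicon spans positions 3–114: 112 bp.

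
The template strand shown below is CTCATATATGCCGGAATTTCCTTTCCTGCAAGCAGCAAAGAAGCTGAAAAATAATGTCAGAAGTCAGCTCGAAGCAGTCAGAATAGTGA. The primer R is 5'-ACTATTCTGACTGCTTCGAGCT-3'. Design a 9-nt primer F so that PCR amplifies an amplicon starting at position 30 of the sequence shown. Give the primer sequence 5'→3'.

The reverse primer's reverse complement AGCTCGAAGCAGTCAGAATAGT matches the template at positions 66–87; the product starts at position 30.
The forward primer is identical to the top strand over positions 30–38: AAGCAGCAA.

5'-AAGCAGCAA-3'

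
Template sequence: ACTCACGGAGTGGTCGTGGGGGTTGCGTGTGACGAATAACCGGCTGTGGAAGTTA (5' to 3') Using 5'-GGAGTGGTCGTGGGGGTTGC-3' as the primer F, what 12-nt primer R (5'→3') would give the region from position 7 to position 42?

5'-CGGTTATTCGTC-3'

The product's 3' end on the top strand is position 42.
The reverse primer anneals to the top strand over positions 31–42, i.e. to GACGAATAACCG.
Its sequence written 5'→3' is the reverse complement: CGGTTATTCGTC.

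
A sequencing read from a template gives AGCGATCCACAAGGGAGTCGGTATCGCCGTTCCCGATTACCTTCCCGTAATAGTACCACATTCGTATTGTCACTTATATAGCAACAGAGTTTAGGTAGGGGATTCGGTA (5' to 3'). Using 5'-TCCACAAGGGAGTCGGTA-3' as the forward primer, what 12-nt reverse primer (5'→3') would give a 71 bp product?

The forward primer binds at positions 6–23, so a 71 bp product ends at position 6 + 71 − 1 = 76.
The reverse primer anneals to the top strand over positions 65–76, i.e. to TATTGTCACTTA.
Its sequence written 5'→3' is the reverse complement: TAAGTGACAATA.

5'-TAAGTGACAATA-3'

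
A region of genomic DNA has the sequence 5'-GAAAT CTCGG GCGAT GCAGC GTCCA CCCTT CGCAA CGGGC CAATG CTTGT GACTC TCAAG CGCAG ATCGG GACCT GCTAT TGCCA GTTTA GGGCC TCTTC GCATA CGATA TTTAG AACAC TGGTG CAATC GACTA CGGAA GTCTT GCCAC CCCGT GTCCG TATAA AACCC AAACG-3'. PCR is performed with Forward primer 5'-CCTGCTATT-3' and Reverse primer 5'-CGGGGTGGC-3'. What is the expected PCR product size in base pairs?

Scanning the template, CCTGCTATT occurs at positions 73–81; this primer anneals to the bottom strand there with its 3' end pointing downstream.
The reverse primer's reverse complement is GCCACCCCG, which matches the template at positions 146–154.
Amplicon spans positions 73–154: 82 bp.

82 bp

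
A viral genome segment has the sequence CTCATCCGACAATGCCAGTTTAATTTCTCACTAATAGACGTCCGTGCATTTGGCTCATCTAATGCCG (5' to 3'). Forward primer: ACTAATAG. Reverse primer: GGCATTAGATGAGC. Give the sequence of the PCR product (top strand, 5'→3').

Forward primer ACTAATAG is found on the top strand at positions 30–37.
Reverse complement of the reverse primer: GCTCATCTAATGCC. This occurs on the top strand at positions 53–66.
The product is the template from position 30 through 66 (37 bp).

5'-ACTAATAGACGTCCGTGCATTTGGCTCATCTAATGCC-3'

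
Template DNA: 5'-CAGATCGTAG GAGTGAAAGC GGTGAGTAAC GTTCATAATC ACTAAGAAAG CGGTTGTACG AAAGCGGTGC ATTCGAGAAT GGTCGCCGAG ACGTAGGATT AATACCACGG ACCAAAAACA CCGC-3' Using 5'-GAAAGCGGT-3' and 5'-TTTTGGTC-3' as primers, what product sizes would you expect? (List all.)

The forward primer GAAAGCGGT matches the top strand at positions 15–23, 46–54, 60–68.
The reverse primer's reverse complement is GACCAAAA, matching at positions 110–117.
Each forward site pairs with the reverse site to give a product ending at position 117: sizes 103, 72, 58 bp.

103 bp, 72 bp, 58 bp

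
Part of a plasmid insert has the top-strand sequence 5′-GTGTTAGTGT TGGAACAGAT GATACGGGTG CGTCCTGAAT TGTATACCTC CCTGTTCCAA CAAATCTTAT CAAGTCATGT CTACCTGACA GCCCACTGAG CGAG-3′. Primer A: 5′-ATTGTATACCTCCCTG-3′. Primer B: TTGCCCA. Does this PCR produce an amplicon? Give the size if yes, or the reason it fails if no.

Primer B (TTGCCCA) does not match the top strand, and its reverse complement TGGGCAA does not match either.
With no annealing site for primer B, no amplification occurs.

No product — primer B has no binding site in the template.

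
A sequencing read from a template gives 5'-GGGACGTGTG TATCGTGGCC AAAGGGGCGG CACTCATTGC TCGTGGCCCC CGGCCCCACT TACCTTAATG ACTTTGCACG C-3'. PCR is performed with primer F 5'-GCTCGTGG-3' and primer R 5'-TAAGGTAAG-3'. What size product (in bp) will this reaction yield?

29 bp

The forward primer matches the template at positions 39–46.
The reverse primer's reverse complement is CTTACCTTA, which matches the template at positions 59–67.
Amplicon spans positions 39–67: 29 bp.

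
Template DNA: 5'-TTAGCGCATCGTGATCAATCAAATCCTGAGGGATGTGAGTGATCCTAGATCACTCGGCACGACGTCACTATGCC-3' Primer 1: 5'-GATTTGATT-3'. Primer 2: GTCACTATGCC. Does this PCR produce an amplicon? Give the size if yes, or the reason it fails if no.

No product — the primers' 3' ends point away from each other.

Primer 1 (GATTTGATT) has reverse complement AATCAAATC, which matches the top strand at positions 17–25; primer 1 anneals to the top strand there with its 3' end pointing upstream toward position 17.
Primer 2 (GTCACTATGCC) matches the top strand directly at positions 64–74; it anneals to the bottom strand with its 3' end pointing downstream toward position 74.
The 3' ends diverge (primer 1 extends toward position 1, primer 2 toward position 74), so the primers never converge on a shared product.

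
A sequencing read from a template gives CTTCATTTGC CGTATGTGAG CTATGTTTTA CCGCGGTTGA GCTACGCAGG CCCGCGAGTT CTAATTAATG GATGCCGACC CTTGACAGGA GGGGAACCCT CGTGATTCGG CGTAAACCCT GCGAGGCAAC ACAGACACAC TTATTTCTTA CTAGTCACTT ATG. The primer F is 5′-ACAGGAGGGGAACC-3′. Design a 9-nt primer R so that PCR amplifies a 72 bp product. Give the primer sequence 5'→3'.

5'-GACTAGTAA-3'

The forward primer binds at positions 85–98, so a 72 bp product ends at position 85 + 72 − 1 = 156.
The reverse primer anneals to the top strand over positions 148–156, i.e. to TTACTAGTC.
Its sequence written 5'→3' is the reverse complement: GACTAGTAA.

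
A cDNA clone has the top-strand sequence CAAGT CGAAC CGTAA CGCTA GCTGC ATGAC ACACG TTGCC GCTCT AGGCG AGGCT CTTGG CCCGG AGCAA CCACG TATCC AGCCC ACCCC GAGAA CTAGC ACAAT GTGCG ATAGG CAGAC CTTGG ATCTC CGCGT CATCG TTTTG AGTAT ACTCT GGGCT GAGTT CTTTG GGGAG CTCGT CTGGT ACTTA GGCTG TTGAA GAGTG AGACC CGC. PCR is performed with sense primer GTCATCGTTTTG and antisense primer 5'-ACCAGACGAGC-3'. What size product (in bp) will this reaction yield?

Scanning the template, GTCATCGTTTTG occurs at positions 134–145; this primer anneals to the bottom strand there with its 3' end pointing downstream.
Reverse complement of the reverse primer: GCTCGTCTGGT. This occurs on the top strand at positions 175–185.
The product runs from position 134 to position 185, so its length is 185 − 134 + 1 = 52 bp.

52 bp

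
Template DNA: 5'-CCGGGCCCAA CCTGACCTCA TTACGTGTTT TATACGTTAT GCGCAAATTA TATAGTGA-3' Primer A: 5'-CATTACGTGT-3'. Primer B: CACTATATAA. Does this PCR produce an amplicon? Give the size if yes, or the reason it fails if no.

Yes — a 39 bp product.

Primer A (CATTACGTGT) matches the top strand at positions 19–28; it acts as a forward primer.
Primer B's reverse complement is TTATATAGTG, matching the top strand at positions 48–57; it acts as a reverse primer.
The 3' ends face each other across positions 19–57, giving a 39 bp product.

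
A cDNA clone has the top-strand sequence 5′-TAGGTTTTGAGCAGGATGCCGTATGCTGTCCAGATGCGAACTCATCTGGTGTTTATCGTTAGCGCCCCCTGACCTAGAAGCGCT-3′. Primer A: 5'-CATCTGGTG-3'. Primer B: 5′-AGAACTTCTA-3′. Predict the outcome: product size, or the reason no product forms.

Primer B (AGAACTTCTA) does not match the top strand, and its reverse complement TAGAAGTTCT does not match either.
With no annealing site for primer B, no amplification occurs.

No product — primer B has no binding site in the template.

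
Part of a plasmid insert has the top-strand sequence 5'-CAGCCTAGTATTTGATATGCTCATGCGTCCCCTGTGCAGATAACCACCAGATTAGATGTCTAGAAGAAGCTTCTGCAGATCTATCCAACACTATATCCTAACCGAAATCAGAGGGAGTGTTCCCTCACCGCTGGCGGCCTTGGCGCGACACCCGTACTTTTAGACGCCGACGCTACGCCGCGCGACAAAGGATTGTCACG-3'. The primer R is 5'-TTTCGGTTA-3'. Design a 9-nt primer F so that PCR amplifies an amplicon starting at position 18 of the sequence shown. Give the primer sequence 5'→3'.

The reverse primer's reverse complement TAACCGAAA matches the template at positions 99–107; the product starts at position 18.
The forward primer is identical to the top strand over positions 18–26: TGCTCATGC.

5'-TGCTCATGC-3'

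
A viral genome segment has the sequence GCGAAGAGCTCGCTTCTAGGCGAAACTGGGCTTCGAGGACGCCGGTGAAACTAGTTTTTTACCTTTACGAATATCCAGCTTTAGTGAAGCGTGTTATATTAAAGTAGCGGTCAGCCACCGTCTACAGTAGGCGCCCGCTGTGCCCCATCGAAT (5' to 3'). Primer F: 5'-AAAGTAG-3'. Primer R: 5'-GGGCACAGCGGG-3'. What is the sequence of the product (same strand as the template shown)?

5'-AAAGTAGCGGTCAGCCACCGTCTACAGTAGGCGCCCGCTGTGCCC-3'

Forward primer AAAGTAG is found on the top strand at positions 101–107.
Reverse complement of the reverse primer: CCCGCTGTGCCC. This occurs on the top strand at positions 134–145.
The product is the template from position 101 through 145 (45 bp).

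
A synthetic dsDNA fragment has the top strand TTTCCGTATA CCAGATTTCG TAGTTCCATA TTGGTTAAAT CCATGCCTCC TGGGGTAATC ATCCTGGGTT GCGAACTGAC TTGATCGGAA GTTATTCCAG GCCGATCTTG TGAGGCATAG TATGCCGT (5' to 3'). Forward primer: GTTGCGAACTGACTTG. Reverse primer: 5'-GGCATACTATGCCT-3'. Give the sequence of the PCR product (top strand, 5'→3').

Scanning the template, GTTGCGAACTGACTTG occurs at positions 68–83; this primer anneals to the bottom strand there with its 3' end pointing downstream.
The reverse primer's reverse complement is AGGCATAGTATGCC, which matches the template at positions 113–126.
The product is the template from position 68 through 126 (59 bp).

5'-GTTGCGAACTGACTTGATCGGAAGTTATTCCAGGCCGATCTTGTGAGGCATAGTATGCC-3'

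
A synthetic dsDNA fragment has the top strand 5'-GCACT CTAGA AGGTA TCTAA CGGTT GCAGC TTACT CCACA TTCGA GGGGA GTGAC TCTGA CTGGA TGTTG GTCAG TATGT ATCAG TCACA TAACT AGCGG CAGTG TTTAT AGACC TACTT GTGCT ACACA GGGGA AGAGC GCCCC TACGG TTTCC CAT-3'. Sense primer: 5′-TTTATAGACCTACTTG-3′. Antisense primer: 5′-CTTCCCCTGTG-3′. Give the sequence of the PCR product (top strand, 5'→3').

Forward primer TTTATAGACCTACTTG is found on the top strand at positions 106–121.
Reverse complement of the reverse primer: CACAGGGGAAG. This occurs on the top strand at positions 127–137.
The product is the template from position 106 through 137 (32 bp).

5'-TTTATAGACCTACTTGTGCTACACAGGGGAAG-3'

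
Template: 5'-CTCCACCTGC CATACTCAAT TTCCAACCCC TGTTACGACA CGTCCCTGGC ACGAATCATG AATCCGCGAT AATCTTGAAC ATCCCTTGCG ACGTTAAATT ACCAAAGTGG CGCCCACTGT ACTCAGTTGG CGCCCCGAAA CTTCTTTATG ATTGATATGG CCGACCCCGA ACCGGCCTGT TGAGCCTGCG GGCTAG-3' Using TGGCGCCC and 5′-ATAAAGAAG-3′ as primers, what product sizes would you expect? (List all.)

42 bp, 22 bp

The forward primer TGGCGCCC matches the top strand at positions 108–115, 128–135.
The reverse primer's reverse complement is CTTCTTTAT, matching at positions 141–149.
Each forward site pairs with the reverse site to give a product ending at position 149: sizes 42, 22 bp.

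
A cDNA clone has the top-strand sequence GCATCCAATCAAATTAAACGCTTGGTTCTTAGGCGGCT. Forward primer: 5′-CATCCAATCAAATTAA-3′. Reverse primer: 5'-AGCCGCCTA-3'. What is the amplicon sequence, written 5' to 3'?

5'-CATCCAATCAAATTAAACGCTTGGTTCTTAGGCGGCT-3'

Scanning the template, CATCCAATCAAATTAA occurs at positions 2–17; this primer anneals to the bottom strand there with its 3' end pointing downstream.
Taking the reverse complement of AGCCGCCTA gives TAGGCGGCT, found at positions 30–38 on the template; the primer anneals here to the top strand with its 3' end pointing upstream.
The product is the template from position 2 through 38 (37 bp).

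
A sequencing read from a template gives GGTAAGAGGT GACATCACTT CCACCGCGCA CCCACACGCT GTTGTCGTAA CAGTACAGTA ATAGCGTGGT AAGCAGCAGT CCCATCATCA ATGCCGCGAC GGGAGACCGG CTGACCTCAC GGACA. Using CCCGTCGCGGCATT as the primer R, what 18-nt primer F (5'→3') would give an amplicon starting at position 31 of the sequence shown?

The reverse primer's reverse complement AATGCCGCGACGGG matches the template at positions 90–103; the product starts at position 31.
The forward primer is identical to the top strand over positions 31–48: CCCACACGCTGTTGTCGT.

5'-CCCACACGCTGTTGTCGT-3'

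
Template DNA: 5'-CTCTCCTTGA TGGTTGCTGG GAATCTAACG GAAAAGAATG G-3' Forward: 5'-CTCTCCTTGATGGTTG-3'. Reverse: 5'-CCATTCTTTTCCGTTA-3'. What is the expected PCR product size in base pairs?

41 bp

Forward primer CTCTCCTTGATGGTTG is found on the top strand at positions 1–16.
Taking the reverse complement of CCATTCTTTTCCGTTA gives TAACGGAAAAGAATGG, found at positions 26–41 on the template; the primer anneals here to the top strand with its 3' end pointing upstream.
Product length = (reverse-primer end) − (forward-primer start) + 1 = 41 − 1 + 1 = 41 bp.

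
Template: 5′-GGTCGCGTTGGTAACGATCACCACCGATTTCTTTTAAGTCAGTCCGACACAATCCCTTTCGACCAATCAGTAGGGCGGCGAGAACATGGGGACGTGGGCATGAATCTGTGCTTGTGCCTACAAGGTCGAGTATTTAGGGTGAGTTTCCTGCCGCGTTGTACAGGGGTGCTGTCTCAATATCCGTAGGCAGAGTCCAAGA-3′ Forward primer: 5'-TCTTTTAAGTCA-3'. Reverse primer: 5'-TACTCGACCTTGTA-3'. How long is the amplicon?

Scanning the template, TCTTTTAAGTCA occurs at positions 30–41; this primer anneals to the bottom strand there with its 3' end pointing downstream.
Reverse complement of the reverse primer: TACAAGGTCGAGTA. This occurs on the top strand at positions 119–132.
Product length = (reverse-primer end) − (forward-primer start) + 1 = 132 − 30 + 1 = 103 bp.

103 bp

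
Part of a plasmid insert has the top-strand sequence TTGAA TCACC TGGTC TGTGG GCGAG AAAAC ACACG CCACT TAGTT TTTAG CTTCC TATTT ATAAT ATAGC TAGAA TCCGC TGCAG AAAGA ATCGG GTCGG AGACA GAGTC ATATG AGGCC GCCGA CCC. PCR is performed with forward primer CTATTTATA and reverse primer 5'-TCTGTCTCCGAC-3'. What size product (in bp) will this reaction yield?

53 bp

Forward primer CTATTTATA is found on the top strand at positions 55–63.
The reverse primer's reverse complement is GTCGGAGACAGA, which matches the template at positions 96–107.
Amplicon spans positions 55–107: 53 bp.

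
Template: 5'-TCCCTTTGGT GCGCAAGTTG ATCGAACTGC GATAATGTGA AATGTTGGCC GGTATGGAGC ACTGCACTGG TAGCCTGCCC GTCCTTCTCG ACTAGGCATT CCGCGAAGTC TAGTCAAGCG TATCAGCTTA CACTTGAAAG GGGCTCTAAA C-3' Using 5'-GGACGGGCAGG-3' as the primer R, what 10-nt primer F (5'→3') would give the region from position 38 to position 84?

5'-TGAAATGTTG-3'

The reverse primer's reverse complement CCTGCCCGTCC matches the template at positions 74–84; the product starts at position 38.
The forward primer is identical to the top strand over positions 38–47: TGAAATGTTG.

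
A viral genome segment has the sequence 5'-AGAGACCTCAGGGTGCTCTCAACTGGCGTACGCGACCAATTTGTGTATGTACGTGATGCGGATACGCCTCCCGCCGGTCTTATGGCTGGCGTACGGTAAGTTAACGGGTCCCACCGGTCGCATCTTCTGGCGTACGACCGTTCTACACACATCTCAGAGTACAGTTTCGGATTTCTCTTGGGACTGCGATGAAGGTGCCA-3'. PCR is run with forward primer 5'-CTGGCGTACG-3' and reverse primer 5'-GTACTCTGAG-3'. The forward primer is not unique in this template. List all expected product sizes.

The forward primer CTGGCGTACG matches the top strand at positions 23–32, 86–95, 127–136.
The reverse primer's reverse complement is CTCAGAGTAC, matching at positions 153–162.
Each forward site pairs with the reverse site to give a product ending at position 162: sizes 140, 77, 36 bp.

140 bp, 77 bp, 36 bp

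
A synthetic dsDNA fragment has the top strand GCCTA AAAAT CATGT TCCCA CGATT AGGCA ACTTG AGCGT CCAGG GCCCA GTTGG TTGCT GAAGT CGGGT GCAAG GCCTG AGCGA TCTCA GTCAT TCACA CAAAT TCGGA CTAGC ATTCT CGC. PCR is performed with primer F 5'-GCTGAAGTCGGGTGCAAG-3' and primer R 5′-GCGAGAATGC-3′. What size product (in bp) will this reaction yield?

66 bp

Forward primer GCTGAAGTCGGGTGCAAG is found on the top strand at positions 58–75.
The reverse primer's reverse complement is GCATTCTCGC, which matches the template at positions 114–123.
The product runs from position 58 to position 123, so its length is 123 − 58 + 1 = 66 bp.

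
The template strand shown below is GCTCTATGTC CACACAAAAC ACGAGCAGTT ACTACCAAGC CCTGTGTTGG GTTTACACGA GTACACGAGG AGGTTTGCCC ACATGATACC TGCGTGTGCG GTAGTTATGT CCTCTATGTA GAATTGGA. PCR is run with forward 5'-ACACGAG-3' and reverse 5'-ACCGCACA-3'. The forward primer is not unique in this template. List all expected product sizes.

The forward primer ACACGAG matches the top strand at positions 19–25, 55–61, 63–69.
The reverse primer's reverse complement is TGTGCGGT, matching at positions 95–102.
Each forward site pairs with the reverse site to give a product ending at position 102: sizes 84, 48, 40 bp.

84 bp, 48 bp, 40 bp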